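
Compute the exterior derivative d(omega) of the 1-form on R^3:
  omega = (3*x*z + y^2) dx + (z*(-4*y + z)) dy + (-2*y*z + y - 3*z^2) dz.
d(omega) = (-2*y) dx ∧ dy + (-3*x) dx ∧ dz + (4*y - 4*z + 1) dy ∧ dz

For a 1-form omega = sum_i f_i dx_i, the exterior derivative is
  d(omega) = sum_{i < j} (∂f_j/∂x_i - ∂f_i/∂x_j) dx_i ∧ dx_j.
  coefficient of dx ∧ dy: ∂f_2/∂x - ∂f_1/∂y = ∂(z*(-4*y + z))/∂x - ∂(3*x*z + y^2)/∂y = -2*y
  coefficient of dx ∧ dz: ∂f_3/∂x - ∂f_1/∂z = ∂(-2*y*z + y - 3*z^2)/∂x - ∂(3*x*z + y^2)/∂z = -3*x
  coefficient of dy ∧ dz: ∂f_3/∂y - ∂f_2/∂z = ∂(-2*y*z + y - 3*z^2)/∂y - ∂(z*(-4*y + z))/∂z = 4*y - 4*z + 1
Assembling: d(omega) = (-2*y) dx ∧ dy + (-3*x) dx ∧ dz + (4*y - 4*z + 1) dy ∧ dz.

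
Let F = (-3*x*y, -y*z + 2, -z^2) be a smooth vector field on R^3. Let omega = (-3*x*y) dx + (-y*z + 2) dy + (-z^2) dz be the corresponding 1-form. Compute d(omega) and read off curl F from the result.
d(omega) = (y) dy ∧ dz + (0) dz ∧ dx + (3*x) dx ∧ dy; curl F = (y, 0, 3*x)

d omega = sum_{i<j} (∂f_j/∂x_i - ∂f_i/∂x_j) dx_i ∧ dx_j. Under the identification (dy ∧ dz, dz ∧ dx, dx ∧ dy) ↔ (e_x, e_y, e_z), the coefficients are exactly the components of curl F. Compute:
  ∂R/∂y - ∂Q/∂z = (0) - (-y) = y
  ∂P/∂z - ∂R/∂x = (0) - (0) = 0
  ∂Q/∂x - ∂P/∂y = (0) - (-3*x) = 3*x.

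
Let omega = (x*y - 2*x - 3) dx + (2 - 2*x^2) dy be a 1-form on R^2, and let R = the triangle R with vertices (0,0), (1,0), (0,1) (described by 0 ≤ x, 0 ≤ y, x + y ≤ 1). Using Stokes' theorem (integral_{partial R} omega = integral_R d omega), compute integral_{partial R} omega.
integral_(partial R) omega = -5/6

Stokes: integral_partial_R omega = integral_R d omega with d omega = (∂Q/∂x - ∂P/∂y) dx ∧ dy.
  ∂Q/∂x = -4*x
  ∂P/∂y = x
  integrand = ∂Q/∂x - ∂P/∂y = -5*x.
Integrating over R: integral_0^1 integral_0^{1-x} (-5*x) dy dx = -5/6.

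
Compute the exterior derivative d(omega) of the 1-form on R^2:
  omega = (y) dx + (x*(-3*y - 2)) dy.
d(omega) = (-3*y - 3) dx ∧ dy

For a 1-form omega = sum_i f_i dx_i, the exterior derivative is
  d(omega) = sum_{i < j} (∂f_j/∂x_i - ∂f_i/∂x_j) dx_i ∧ dx_j.
  coefficient of dx ∧ dy: ∂f_2/∂x - ∂f_1/∂y = ∂(x*(-3*y - 2))/∂x - ∂(y)/∂y = -3*y - 3
Assembling: d(omega) = (-3*y - 3) dx ∧ dy.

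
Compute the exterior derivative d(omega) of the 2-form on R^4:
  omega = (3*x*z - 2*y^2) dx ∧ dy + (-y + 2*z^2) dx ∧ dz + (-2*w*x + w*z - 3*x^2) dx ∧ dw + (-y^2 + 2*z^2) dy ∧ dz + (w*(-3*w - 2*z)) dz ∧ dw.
d(omega) = (3*x + 1) dx ∧ dy ∧ dz + (-w) dx ∧ dz ∧ dw

For a 2-form omega = sum_{i<j} g_{ij} dx_i ∧ dx_j, the exterior derivative is
  d(omega) = sum_{i<j} d(g_{ij}) ∧ dx_i ∧ dx_j = sum_{i<j, k} (∂g_{ij}/∂x_k) dx_k ∧ dx_i ∧ dx_j.
Expand each term, using dx_k ∧ dx_i ∧ dx_j = sgn(permutation) dx_{(a)} ∧ dx_{(b)} ∧ dx_{(c)} with (a < b < c) sorted:
  d(3*x*z - 2*y^2) includes (∂/∂z)(3*x*z - 2*y^2) dz = (3*x) dz, which multiplied by dx ∧ dy gives (3*x) dx ∧ dy ∧ dz
  d(-y + 2*z^2) includes (∂/∂y)(-y + 2*z^2) dy = (-1) dy, which multiplied by dx ∧ dz gives (1) dx ∧ dy ∧ dz
  d(-2*w*x + w*z - 3*x^2) includes (∂/∂z)(-2*w*x + w*z - 3*x^2) dz = (w) dz, which multiplied by dx ∧ dw gives (-w) dx ∧ dz ∧ dw
Collecting like 3-forms: d(omega) = (3*x + 1) dx ∧ dy ∧ dz + (-w) dx ∧ dz ∧ dw.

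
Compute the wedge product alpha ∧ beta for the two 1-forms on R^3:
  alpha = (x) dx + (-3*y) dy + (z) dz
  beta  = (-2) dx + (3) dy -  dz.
alpha ∧ beta = (3*x - 6*y) dx ∧ dy + (-x + 2*z) dx ∧ dz + (3*y - 3*z) dy ∧ dz

Distribute the wedge, using dx_i ∧ dx_j = -dx_j ∧ dx_i and dx_i ∧ dx_i = 0. For each pair (i, j) with i < j, the coefficient of dx_i ∧ dx_j in alpha ∧ beta is (alpha_i * beta_j - alpha_j * beta_i). Collecting: alpha ∧ beta = (3*x - 6*y) dx ∧ dy + (-x + 2*z) dx ∧ dz + (3*y - 3*z) dy ∧ dz.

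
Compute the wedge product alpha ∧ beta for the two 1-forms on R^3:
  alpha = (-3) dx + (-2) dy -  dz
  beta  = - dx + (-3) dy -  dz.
alpha ∧ beta = (7) dx ∧ dy + (2) dx ∧ dz + (-1) dy ∧ dz

Distribute the wedge, using dx_i ∧ dx_j = -dx_j ∧ dx_i and dx_i ∧ dx_i = 0. For each pair (i, j) with i < j, the coefficient of dx_i ∧ dx_j in alpha ∧ beta is (alpha_i * beta_j - alpha_j * beta_i). Collecting: alpha ∧ beta = (7) dx ∧ dy + (2) dx ∧ dz + (-1) dy ∧ dz.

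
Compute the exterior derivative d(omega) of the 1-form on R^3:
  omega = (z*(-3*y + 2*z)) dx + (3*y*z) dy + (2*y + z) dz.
d(omega) = (3*z) dx ∧ dy + (3*y - 4*z) dx ∧ dz + (2 - 3*y) dy ∧ dz

For a 1-form omega = sum_i f_i dx_i, the exterior derivative is
  d(omega) = sum_{i < j} (∂f_j/∂x_i - ∂f_i/∂x_j) dx_i ∧ dx_j.
  coefficient of dx ∧ dy: ∂f_2/∂x - ∂f_1/∂y = ∂(3*y*z)/∂x - ∂(z*(-3*y + 2*z))/∂y = 3*z
  coefficient of dx ∧ dz: ∂f_3/∂x - ∂f_1/∂z = ∂(2*y + z)/∂x - ∂(z*(-3*y + 2*z))/∂z = 3*y - 4*z
  coefficient of dy ∧ dz: ∂f_3/∂y - ∂f_2/∂z = ∂(2*y + z)/∂y - ∂(3*y*z)/∂z = 2 - 3*y
Assembling: d(omega) = (3*z) dx ∧ dy + (3*y - 4*z) dx ∧ dz + (2 - 3*y) dy ∧ dz.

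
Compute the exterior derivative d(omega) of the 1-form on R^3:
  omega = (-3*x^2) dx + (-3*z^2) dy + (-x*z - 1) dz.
d(omega) = (-z) dx ∧ dz + (6*z) dy ∧ dz

For a 1-form omega = sum_i f_i dx_i, the exterior derivative is
  d(omega) = sum_{i < j} (∂f_j/∂x_i - ∂f_i/∂x_j) dx_i ∧ dx_j.
  coefficient of dx ∧ dz: ∂f_3/∂x - ∂f_1/∂z = ∂(-x*z - 1)/∂x - ∂(-3*x^2)/∂z = -z
  coefficient of dy ∧ dz: ∂f_3/∂y - ∂f_2/∂z = ∂(-x*z - 1)/∂y - ∂(-3*z^2)/∂z = 6*z
Assembling: d(omega) = (-z) dx ∧ dz + (6*z) dy ∧ dz.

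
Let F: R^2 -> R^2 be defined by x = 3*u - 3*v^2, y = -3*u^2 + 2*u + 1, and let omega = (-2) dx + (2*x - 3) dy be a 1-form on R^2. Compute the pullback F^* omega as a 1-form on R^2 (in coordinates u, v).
F^* omega = (-36*u^2 + 36*u*v^2 + 30*u - 12*v^2 - 12) du + (12*v) dv

Using F^*(f dg) = (f ∘ F) d(g ∘ F), substitute each coordinate x_i by F_i(u, v) in f_i, and replace dx_i by d F_i = (∂F_i/∂u) du + (∂F_i/∂v) dv.
  For the x component: f_1(F) = -2; d F_1 = (3) du + (-6*v) dv
  For the y component: f_2(F) = 6*u - 6*v^2 - 3; d F_2 = (2 - 6*u) du + (0) dv
Combining and collecting du, dv coefficients:
  coeff of du: -36*u^2 + 36*u*v^2 + 30*u - 12*v^2 - 12
  coeff of dv: 12*v
F^* omega = (-36*u^2 + 36*u*v^2 + 30*u - 12*v^2 - 12) du + (12*v) dv.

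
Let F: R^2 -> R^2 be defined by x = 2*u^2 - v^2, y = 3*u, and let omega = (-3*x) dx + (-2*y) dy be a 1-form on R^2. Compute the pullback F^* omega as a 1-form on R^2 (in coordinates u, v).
F^* omega = (6*u*(-4*u^2 + 2*v^2 - 3)) du + (6*v*(2*u^2 - v^2)) dv

Using F^*(f dg) = (f ∘ F) d(g ∘ F), substitute each coordinate x_i by F_i(u, v) in f_i, and replace dx_i by d F_i = (∂F_i/∂u) du + (∂F_i/∂v) dv.
  For the x component: f_1(F) = -6*u^2 + 3*v^2; d F_1 = (4*u) du + (-2*v) dv
  For the y component: f_2(F) = -6*u; d F_2 = (3) du + (0) dv
Combining and collecting du, dv coefficients:
  coeff of du: 6*u*(-4*u^2 + 2*v^2 - 3)
  coeff of dv: 6*v*(2*u^2 - v^2)
F^* omega = (6*u*(-4*u^2 + 2*v^2 - 3)) du + (6*v*(2*u^2 - v^2)) dv.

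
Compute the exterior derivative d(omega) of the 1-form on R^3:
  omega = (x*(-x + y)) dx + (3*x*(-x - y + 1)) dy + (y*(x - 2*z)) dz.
d(omega) = (-7*x - 3*y + 3) dx ∧ dy + (y) dx ∧ dz + (x - 2*z) dy ∧ dz

For a 1-form omega = sum_i f_i dx_i, the exterior derivative is
  d(omega) = sum_{i < j} (∂f_j/∂x_i - ∂f_i/∂x_j) dx_i ∧ dx_j.
  coefficient of dx ∧ dy: ∂f_2/∂x - ∂f_1/∂y = ∂(3*x*(-x - y + 1))/∂x - ∂(x*(-x + y))/∂y = -7*x - 3*y + 3
  coefficient of dx ∧ dz: ∂f_3/∂x - ∂f_1/∂z = ∂(y*(x - 2*z))/∂x - ∂(x*(-x + y))/∂z = y
  coefficient of dy ∧ dz: ∂f_3/∂y - ∂f_2/∂z = ∂(y*(x - 2*z))/∂y - ∂(3*x*(-x - y + 1))/∂z = x - 2*z
Assembling: d(omega) = (-7*x - 3*y + 3) dx ∧ dy + (y) dx ∧ dz + (x - 2*z) dy ∧ dz.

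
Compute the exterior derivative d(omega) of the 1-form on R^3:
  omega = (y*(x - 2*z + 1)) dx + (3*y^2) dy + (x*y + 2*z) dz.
d(omega) = (-x + 2*z - 1) dx ∧ dy + (3*y) dx ∧ dz + (x) dy ∧ dz

For a 1-form omega = sum_i f_i dx_i, the exterior derivative is
  d(omega) = sum_{i < j} (∂f_j/∂x_i - ∂f_i/∂x_j) dx_i ∧ dx_j.
  coefficient of dx ∧ dy: ∂f_2/∂x - ∂f_1/∂y = ∂(3*y^2)/∂x - ∂(y*(x - 2*z + 1))/∂y = -x + 2*z - 1
  coefficient of dx ∧ dz: ∂f_3/∂x - ∂f_1/∂z = ∂(x*y + 2*z)/∂x - ∂(y*(x - 2*z + 1))/∂z = 3*y
  coefficient of dy ∧ dz: ∂f_3/∂y - ∂f_2/∂z = ∂(x*y + 2*z)/∂y - ∂(3*y^2)/∂z = x
Assembling: d(omega) = (-x + 2*z - 1) dx ∧ dy + (3*y) dx ∧ dz + (x) dy ∧ dz.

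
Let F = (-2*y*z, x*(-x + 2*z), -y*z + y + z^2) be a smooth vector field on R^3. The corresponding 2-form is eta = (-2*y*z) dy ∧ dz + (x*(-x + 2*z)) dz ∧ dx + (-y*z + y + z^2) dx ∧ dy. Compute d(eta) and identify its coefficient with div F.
d(eta) = (-y + 2*z) dx ∧ dy ∧ dz; div F = -y + 2*z

For a 2-form in R^3 of the form above, applying d gives a 3-form with coefficient ∂P/∂x + ∂Q/∂y + ∂R/∂z:
  ∂P/∂x = 0
  ∂Q/∂y = 0
  ∂R/∂z = -y + 2*z
Sum = -y + 2*z, which is exactly div F.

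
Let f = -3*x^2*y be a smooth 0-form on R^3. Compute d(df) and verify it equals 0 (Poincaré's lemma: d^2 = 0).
d(df) = 0

Step 1: df = sum_i (∂f/∂x_i) dx_i = (-6*x*y) dx + (-3*x^2) dy + (0) dz.
Step 2: Apply d again. Using the 1-form formula, the coefficient of dx ∧ dy in d(df) is ∂^2 f/∂x ∂y - ∂^2 f/∂y ∂x = (-6*x) - (-6*x) = 0 (equality of mixed partials for smooth f).
Similarly for dx ∧ dz and dy ∧ dz — all coefficients vanish. So d(df) = 0.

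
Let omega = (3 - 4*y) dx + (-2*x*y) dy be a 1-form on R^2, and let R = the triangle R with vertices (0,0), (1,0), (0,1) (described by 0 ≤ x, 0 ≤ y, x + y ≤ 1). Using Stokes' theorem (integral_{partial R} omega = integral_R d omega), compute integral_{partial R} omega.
integral_(partial R) omega = 5/3

Stokes: integral_partial_R omega = integral_R d omega with d omega = (∂Q/∂x - ∂P/∂y) dx ∧ dy.
  ∂Q/∂x = -2*y
  ∂P/∂y = -4
  integrand = ∂Q/∂x - ∂P/∂y = 4 - 2*y.
Integrating over R: integral_0^1 integral_0^{1-x} (4 - 2*y) dy dx = 5/3.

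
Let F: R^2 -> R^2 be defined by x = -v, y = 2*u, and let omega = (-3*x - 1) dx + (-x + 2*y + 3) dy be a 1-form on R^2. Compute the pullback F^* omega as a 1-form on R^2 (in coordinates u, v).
F^* omega = (8*u + 2*v + 6) du + (1 - 3*v) dv

Using F^*(f dg) = (f ∘ F) d(g ∘ F), substitute each coordinate x_i by F_i(u, v) in f_i, and replace dx_i by d F_i = (∂F_i/∂u) du + (∂F_i/∂v) dv.
  For the x component: f_1(F) = 3*v - 1; d F_1 = (0) du + (-1) dv
  For the y component: f_2(F) = 4*u + v + 3; d F_2 = (2) du + (0) dv
Combining and collecting du, dv coefficients:
  coeff of du: 8*u + 2*v + 6
  coeff of dv: 1 - 3*v
F^* omega = (8*u + 2*v + 6) du + (1 - 3*v) dv.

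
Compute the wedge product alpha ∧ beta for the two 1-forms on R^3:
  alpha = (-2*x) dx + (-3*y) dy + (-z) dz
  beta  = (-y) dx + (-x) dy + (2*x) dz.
alpha ∧ beta = (2*x^2 - 3*y^2) dx ∧ dy + (-4*x^2 - y*z) dx ∧ dz + (-x*(6*y + z)) dy ∧ dz

Distribute the wedge, using dx_i ∧ dx_j = -dx_j ∧ dx_i and dx_i ∧ dx_i = 0. For each pair (i, j) with i < j, the coefficient of dx_i ∧ dx_j in alpha ∧ beta is (alpha_i * beta_j - alpha_j * beta_i). Collecting: alpha ∧ beta = (2*x^2 - 3*y^2) dx ∧ dy + (-4*x^2 - y*z) dx ∧ dz + (-x*(6*y + z)) dy ∧ dz.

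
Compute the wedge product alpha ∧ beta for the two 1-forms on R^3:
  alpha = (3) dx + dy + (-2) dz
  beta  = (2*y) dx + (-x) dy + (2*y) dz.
alpha ∧ beta = (-3*x - 2*y) dx ∧ dy + (10*y) dx ∧ dz + (-2*x + 2*y) dy ∧ dz

Distribute the wedge, using dx_i ∧ dx_j = -dx_j ∧ dx_i and dx_i ∧ dx_i = 0. For each pair (i, j) with i < j, the coefficient of dx_i ∧ dx_j in alpha ∧ beta is (alpha_i * beta_j - alpha_j * beta_i). Collecting: alpha ∧ beta = (-3*x - 2*y) dx ∧ dy + (10*y) dx ∧ dz + (-2*x + 2*y) dy ∧ dz.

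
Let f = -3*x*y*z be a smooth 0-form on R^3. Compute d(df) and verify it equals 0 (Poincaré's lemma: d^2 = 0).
d(df) = 0

Step 1: df = sum_i (∂f/∂x_i) dx_i = (-3*y*z) dx + (-3*x*z) dy + (-3*x*y) dz.
Step 2: Apply d again. Using the 1-form formula, the coefficient of dx ∧ dy in d(df) is ∂^2 f/∂x ∂y - ∂^2 f/∂y ∂x = (-3*z) - (-3*z) = 0 (equality of mixed partials for smooth f).
Similarly for dx ∧ dz and dy ∧ dz — all coefficients vanish. So d(df) = 0.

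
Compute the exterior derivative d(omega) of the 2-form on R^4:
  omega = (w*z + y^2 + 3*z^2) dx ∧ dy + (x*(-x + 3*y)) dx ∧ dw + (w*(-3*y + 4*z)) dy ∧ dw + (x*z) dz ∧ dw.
d(omega) = (w + 6*z) dx ∧ dy ∧ dz + (-3*x + z) dx ∧ dy ∧ dw + (-4*w) dy ∧ dz ∧ dw + (z) dx ∧ dz ∧ dw

For a 2-form omega = sum_{i<j} g_{ij} dx_i ∧ dx_j, the exterior derivative is
  d(omega) = sum_{i<j} d(g_{ij}) ∧ dx_i ∧ dx_j = sum_{i<j, k} (∂g_{ij}/∂x_k) dx_k ∧ dx_i ∧ dx_j.
Expand each term, using dx_k ∧ dx_i ∧ dx_j = sgn(permutation) dx_{(a)} ∧ dx_{(b)} ∧ dx_{(c)} with (a < b < c) sorted:
  d(w*z + y^2 + 3*z^2) includes (∂/∂z)(w*z + y^2 + 3*z^2) dz = (w + 6*z) dz, which multiplied by dx ∧ dy gives (w + 6*z) dx ∧ dy ∧ dz
  d(w*z + y^2 + 3*z^2) includes (∂/∂w)(w*z + y^2 + 3*z^2) dw = (z) dw, which multiplied by dx ∧ dy gives (z) dx ∧ dy ∧ dw
  d(x*(-x + 3*y)) includes (∂/∂y)(x*(-x + 3*y)) dy = (3*x) dy, which multiplied by dx ∧ dw gives (-3*x) dx ∧ dy ∧ dw
  d(w*(-3*y + 4*z)) includes (∂/∂z)(w*(-3*y + 4*z)) dz = (4*w) dz, which multiplied by dy ∧ dw gives (-4*w) dy ∧ dz ∧ dw
  d(x*z) includes (∂/∂x)(x*z) dx = (z) dx, which multiplied by dz ∧ dw gives (z) dx ∧ dz ∧ dw
Collecting like 3-forms: d(omega) = (w + 6*z) dx ∧ dy ∧ dz + (-3*x + z) dx ∧ dy ∧ dw + (-4*w) dy ∧ dz ∧ dw + (z) dx ∧ dz ∧ dw.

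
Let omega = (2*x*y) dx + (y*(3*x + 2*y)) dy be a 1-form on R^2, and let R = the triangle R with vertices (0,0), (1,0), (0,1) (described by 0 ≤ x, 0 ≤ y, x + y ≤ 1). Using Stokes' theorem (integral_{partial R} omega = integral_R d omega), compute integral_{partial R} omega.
integral_(partial R) omega = 1/6

Stokes: integral_partial_R omega = integral_R d omega with d omega = (∂Q/∂x - ∂P/∂y) dx ∧ dy.
  ∂Q/∂x = 3*y
  ∂P/∂y = 2*x
  integrand = ∂Q/∂x - ∂P/∂y = -2*x + 3*y.
Integrating over R: integral_0^1 integral_0^{1-x} (-2*x + 3*y) dy dx = 1/6.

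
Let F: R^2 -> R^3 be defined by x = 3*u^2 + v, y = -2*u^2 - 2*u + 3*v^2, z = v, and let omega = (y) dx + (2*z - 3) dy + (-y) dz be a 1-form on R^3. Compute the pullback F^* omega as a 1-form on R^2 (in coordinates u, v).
F^* omega = (-12*u^3 - 12*u^2 + 18*u*v^2 - 8*u*v + 12*u - 4*v + 6) du + (6*v*(2*v - 3)) dv

Using F^*(f dg) = (f ∘ F) d(g ∘ F), substitute each coordinate x_i by F_i(u, v) in f_i, and replace dx_i by d F_i = (∂F_i/∂u) du + (∂F_i/∂v) dv.
  For the x component: f_1(F) = -2*u^2 - 2*u + 3*v^2; d F_1 = (6*u) du + (1) dv
  For the y component: f_2(F) = 2*v - 3; d F_2 = (-4*u - 2) du + (6*v) dv
  For the z component: f_3(F) = 2*u^2 + 2*u - 3*v^2; d F_3 = (0) du + (1) dv
Combining and collecting du, dv coefficients:
  coeff of du: -12*u^3 - 12*u^2 + 18*u*v^2 - 8*u*v + 12*u - 4*v + 6
  coeff of dv: 6*v*(2*v - 3)
F^* omega = (-12*u^3 - 12*u^2 + 18*u*v^2 - 8*u*v + 12*u - 4*v + 6) du + (6*v*(2*v - 3)) dv.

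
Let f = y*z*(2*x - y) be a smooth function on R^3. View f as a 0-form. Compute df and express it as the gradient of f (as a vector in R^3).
df = (2*y*z) dx + (2*z*(x - y)) dy + (y*(2*x - y)) dz; grad f = (2*y*z, 2*z*(x - y), y*(2*x - y))

For a 0-form f, d f = (∂f/∂x) dx + (∂f/∂y) dy + (∂f/∂z) dz. The components of the vector representation are exactly the entries of grad f in Cartesian coordinates:
  ∂f/∂x = 2*y*z
  ∂f/∂y = 2*z*(x - y)
  ∂f/∂z = y*(2*x - y).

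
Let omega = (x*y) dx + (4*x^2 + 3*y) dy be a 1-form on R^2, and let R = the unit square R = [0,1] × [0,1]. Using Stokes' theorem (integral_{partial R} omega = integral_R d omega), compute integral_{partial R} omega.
integral_(partial R) omega = 7/2

Stokes: integral_partial_R omega = integral_R d omega with d omega = (∂Q/∂x - ∂P/∂y) dx ∧ dy.
  ∂Q/∂x = 8*x
  ∂P/∂y = x
  integrand = ∂Q/∂x - ∂P/∂y = 7*x.
Integrating over R: integral_0^1 integral_0^1 (7*x) dx dy = 7/2.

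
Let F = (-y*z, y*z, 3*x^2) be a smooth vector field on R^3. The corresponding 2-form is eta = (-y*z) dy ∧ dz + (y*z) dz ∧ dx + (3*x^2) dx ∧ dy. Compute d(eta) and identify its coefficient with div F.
d(eta) = (z) dx ∧ dy ∧ dz; div F = z

For a 2-form in R^3 of the form above, applying d gives a 3-form with coefficient ∂P/∂x + ∂Q/∂y + ∂R/∂z:
  ∂P/∂x = 0
  ∂Q/∂y = z
  ∂R/∂z = 0
Sum = z, which is exactly div F.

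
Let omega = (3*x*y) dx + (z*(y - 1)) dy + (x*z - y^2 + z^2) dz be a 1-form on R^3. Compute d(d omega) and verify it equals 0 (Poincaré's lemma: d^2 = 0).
d(d omega) = 0

Step 1: d omega = sum_{i<j} (∂f_j/∂x_i - ∂f_i/∂x_j) dx_i ∧ dx_j:
  coeff of dx ∧ dy: -3*x
  coeff of dx ∧ dz: z
  coeff of dy ∧ dz: 1 - 3*y
Step 2: Apply d again to each 2-form coefficient. The only possible 3-form in R^3 is dx ∧ dy ∧ dz, with coefficient
  ∂(coeff of dy∧dz)/∂x - ∂(coeff of dx∧dz)/∂y + ∂(coeff of dx∧dy)/∂z
  = ∂/∂x (1 - 3*y) - ∂/∂y (z) + ∂/∂z (-3*x).
Each of these terms simplifies to sums of mixed partials that cancel in pairs. The result is 0 (by equality of mixed partials for smooth functions — Schwarz / Clairaut).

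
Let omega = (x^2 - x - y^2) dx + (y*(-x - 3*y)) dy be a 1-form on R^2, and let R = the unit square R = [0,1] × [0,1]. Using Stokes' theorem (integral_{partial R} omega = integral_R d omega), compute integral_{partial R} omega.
integral_(partial R) omega = 1/2

Stokes: integral_partial_R omega = integral_R d omega with d omega = (∂Q/∂x - ∂P/∂y) dx ∧ dy.
  ∂Q/∂x = -y
  ∂P/∂y = -2*y
  integrand = ∂Q/∂x - ∂P/∂y = y.
Integrating over R: integral_0^1 integral_0^1 (y) dx dy = 1/2.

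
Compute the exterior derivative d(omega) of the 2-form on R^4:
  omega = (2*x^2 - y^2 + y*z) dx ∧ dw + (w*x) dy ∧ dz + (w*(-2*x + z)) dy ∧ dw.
d(omega) = (-2*w + 2*y - z) dx ∧ dy ∧ dw + (-y) dx ∧ dz ∧ dw + (w) dx ∧ dy ∧ dz + (-w + x) dy ∧ dz ∧ dw

For a 2-form omega = sum_{i<j} g_{ij} dx_i ∧ dx_j, the exterior derivative is
  d(omega) = sum_{i<j} d(g_{ij}) ∧ dx_i ∧ dx_j = sum_{i<j, k} (∂g_{ij}/∂x_k) dx_k ∧ dx_i ∧ dx_j.
Expand each term, using dx_k ∧ dx_i ∧ dx_j = sgn(permutation) dx_{(a)} ∧ dx_{(b)} ∧ dx_{(c)} with (a < b < c) sorted:
  d(2*x^2 - y^2 + y*z) includes (∂/∂y)(2*x^2 - y^2 + y*z) dy = (-2*y + z) dy, which multiplied by dx ∧ dw gives (2*y - z) dx ∧ dy ∧ dw
  d(2*x^2 - y^2 + y*z) includes (∂/∂z)(2*x^2 - y^2 + y*z) dz = (y) dz, which multiplied by dx ∧ dw gives (-y) dx ∧ dz ∧ dw
  d(w*x) includes (∂/∂x)(w*x) dx = (w) dx, which multiplied by dy ∧ dz gives (w) dx ∧ dy ∧ dz
  d(w*x) includes (∂/∂w)(w*x) dw = (x) dw, which multiplied by dy ∧ dz gives (x) dy ∧ dz ∧ dw
  d(w*(-2*x + z)) includes (∂/∂x)(w*(-2*x + z)) dx = (-2*w) dx, which multiplied by dy ∧ dw gives (-2*w) dx ∧ dy ∧ dw
  d(w*(-2*x + z)) includes (∂/∂z)(w*(-2*x + z)) dz = (w) dz, which multiplied by dy ∧ dw gives (-w) dy ∧ dz ∧ dw
Collecting like 3-forms: d(omega) = (-2*w + 2*y - z) dx ∧ dy ∧ dw + (-y) dx ∧ dz ∧ dw + (w) dx ∧ dy ∧ dz + (-w + x) dy ∧ dz ∧ dw.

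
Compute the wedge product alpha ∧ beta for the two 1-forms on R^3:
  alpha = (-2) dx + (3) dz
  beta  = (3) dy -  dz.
alpha ∧ beta = (-6) dx ∧ dy + (2) dx ∧ dz + (-9) dy ∧ dz

Distribute the wedge, using dx_i ∧ dx_j = -dx_j ∧ dx_i and dx_i ∧ dx_i = 0. For each pair (i, j) with i < j, the coefficient of dx_i ∧ dx_j in alpha ∧ beta is (alpha_i * beta_j - alpha_j * beta_i). Collecting: alpha ∧ beta = (-6) dx ∧ dy + (2) dx ∧ dz + (-9) dy ∧ dz.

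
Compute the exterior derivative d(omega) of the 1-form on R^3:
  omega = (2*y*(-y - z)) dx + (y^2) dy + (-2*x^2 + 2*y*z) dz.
d(omega) = (4*y + 2*z) dx ∧ dy + (-4*x + 2*y) dx ∧ dz + (2*z) dy ∧ dz

For a 1-form omega = sum_i f_i dx_i, the exterior derivative is
  d(omega) = sum_{i < j} (∂f_j/∂x_i - ∂f_i/∂x_j) dx_i ∧ dx_j.
  coefficient of dx ∧ dy: ∂f_2/∂x - ∂f_1/∂y = ∂(y^2)/∂x - ∂(2*y*(-y - z))/∂y = 4*y + 2*z
  coefficient of dx ∧ dz: ∂f_3/∂x - ∂f_1/∂z = ∂(-2*x^2 + 2*y*z)/∂x - ∂(2*y*(-y - z))/∂z = -4*x + 2*y
  coefficient of dy ∧ dz: ∂f_3/∂y - ∂f_2/∂z = ∂(-2*x^2 + 2*y*z)/∂y - ∂(y^2)/∂z = 2*z
Assembling: d(omega) = (4*y + 2*z) dx ∧ dy + (-4*x + 2*y) dx ∧ dz + (2*z) dy ∧ dz.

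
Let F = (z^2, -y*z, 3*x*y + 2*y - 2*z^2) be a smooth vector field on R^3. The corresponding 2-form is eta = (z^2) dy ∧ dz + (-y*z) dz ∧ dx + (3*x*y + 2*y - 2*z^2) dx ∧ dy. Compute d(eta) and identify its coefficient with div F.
d(eta) = (-5*z) dx ∧ dy ∧ dz; div F = -5*z

For a 2-form in R^3 of the form above, applying d gives a 3-form with coefficient ∂P/∂x + ∂Q/∂y + ∂R/∂z:
  ∂P/∂x = 0
  ∂Q/∂y = -z
  ∂R/∂z = -4*z
Sum = -5*z, which is exactly div F.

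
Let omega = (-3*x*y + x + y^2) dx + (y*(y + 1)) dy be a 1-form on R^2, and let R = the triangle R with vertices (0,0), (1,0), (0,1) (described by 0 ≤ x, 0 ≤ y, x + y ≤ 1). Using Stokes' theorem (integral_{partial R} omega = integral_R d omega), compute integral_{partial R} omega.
integral_(partial R) omega = 1/6

Stokes: integral_partial_R omega = integral_R d omega with d omega = (∂Q/∂x - ∂P/∂y) dx ∧ dy.
  ∂Q/∂x = 0
  ∂P/∂y = -3*x + 2*y
  integrand = ∂Q/∂x - ∂P/∂y = 3*x - 2*y.
Integrating over R: integral_0^1 integral_0^{1-x} (3*x - 2*y) dy dx = 1/6.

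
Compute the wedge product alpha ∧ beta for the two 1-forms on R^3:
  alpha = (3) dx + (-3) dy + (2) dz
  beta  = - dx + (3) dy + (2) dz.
alpha ∧ beta = (6) dx ∧ dy + (8) dx ∧ dz + (-12) dy ∧ dz

Distribute the wedge, using dx_i ∧ dx_j = -dx_j ∧ dx_i and dx_i ∧ dx_i = 0. For each pair (i, j) with i < j, the coefficient of dx_i ∧ dx_j in alpha ∧ beta is (alpha_i * beta_j - alpha_j * beta_i). Collecting: alpha ∧ beta = (6) dx ∧ dy + (8) dx ∧ dz + (-12) dy ∧ dz.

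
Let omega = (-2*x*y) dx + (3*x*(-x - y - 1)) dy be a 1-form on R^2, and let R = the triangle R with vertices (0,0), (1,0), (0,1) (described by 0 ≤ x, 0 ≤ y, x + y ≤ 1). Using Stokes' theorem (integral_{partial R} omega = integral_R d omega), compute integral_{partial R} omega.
integral_(partial R) omega = -8/3

Stokes: integral_partial_R omega = integral_R d omega with d omega = (∂Q/∂x - ∂P/∂y) dx ∧ dy.
  ∂Q/∂x = -6*x - 3*y - 3
  ∂P/∂y = -2*x
  integrand = ∂Q/∂x - ∂P/∂y = -4*x - 3*y - 3.
Integrating over R: integral_0^1 integral_0^{1-x} (-4*x - 3*y - 3) dy dx = -8/3.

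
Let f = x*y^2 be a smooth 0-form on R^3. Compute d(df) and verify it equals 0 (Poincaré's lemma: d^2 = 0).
d(df) = 0

Step 1: df = sum_i (∂f/∂x_i) dx_i = (y^2) dx + (2*x*y) dy + (0) dz.
Step 2: Apply d again. Using the 1-form formula, the coefficient of dx ∧ dy in d(df) is ∂^2 f/∂x ∂y - ∂^2 f/∂y ∂x = (2*y) - (2*y) = 0 (equality of mixed partials for smooth f).
Similarly for dx ∧ dz and dy ∧ dz — all coefficients vanish. So d(df) = 0.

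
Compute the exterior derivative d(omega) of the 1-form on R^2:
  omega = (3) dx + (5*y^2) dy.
d(omega) = 0

For a 1-form omega = sum_i f_i dx_i, the exterior derivative is
  d(omega) = sum_{i < j} (∂f_j/∂x_i - ∂f_i/∂x_j) dx_i ∧ dx_j.

Assembling: d(omega) = 0.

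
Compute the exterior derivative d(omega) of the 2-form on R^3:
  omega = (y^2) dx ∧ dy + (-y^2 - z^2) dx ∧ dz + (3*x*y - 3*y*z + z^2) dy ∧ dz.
d(omega) = (5*y) dx ∧ dy ∧ dz

For a 2-form omega = sum_{i<j} g_{ij} dx_i ∧ dx_j, the exterior derivative is
  d(omega) = sum_{i<j} d(g_{ij}) ∧ dx_i ∧ dx_j = sum_{i<j, k} (∂g_{ij}/∂x_k) dx_k ∧ dx_i ∧ dx_j.
Expand each term, using dx_k ∧ dx_i ∧ dx_j = sgn(permutation) dx_{(a)} ∧ dx_{(b)} ∧ dx_{(c)} with (a < b < c) sorted:
  d(-y^2 - z^2) includes (∂/∂y)(-y^2 - z^2) dy = (-2*y) dy, which multiplied by dx ∧ dz gives (2*y) dx ∧ dy ∧ dz
  d(3*x*y - 3*y*z + z^2) includes (∂/∂x)(3*x*y - 3*y*z + z^2) dx = (3*y) dx, which multiplied by dy ∧ dz gives (3*y) dx ∧ dy ∧ dz
Collecting like 3-forms: d(omega) = (5*y) dx ∧ dy ∧ dz.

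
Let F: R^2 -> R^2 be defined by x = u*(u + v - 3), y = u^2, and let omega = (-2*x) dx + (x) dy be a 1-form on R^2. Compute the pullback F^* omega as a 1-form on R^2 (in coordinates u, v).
F^* omega = (2*u*(-u^2 - 2*u*v + 6*u - v^2 + 6*v - 9)) du + (2*u^2*(-u - v + 3)) dv

Using F^*(f dg) = (f ∘ F) d(g ∘ F), substitute each coordinate x_i by F_i(u, v) in f_i, and replace dx_i by d F_i = (∂F_i/∂u) du + (∂F_i/∂v) dv.
  For the x component: f_1(F) = 2*u*(-u - v + 3); d F_1 = (2*u + v - 3) du + (u) dv
  For the y component: f_2(F) = u*(u + v - 3); d F_2 = (2*u) du + (0) dv
Combining and collecting du, dv coefficients:
  coeff of du: 2*u*(-u^2 - 2*u*v + 6*u - v^2 + 6*v - 9)
  coeff of dv: 2*u^2*(-u - v + 3)
F^* omega = (2*u*(-u^2 - 2*u*v + 6*u - v^2 + 6*v - 9)) du + (2*u^2*(-u - v + 3)) dv.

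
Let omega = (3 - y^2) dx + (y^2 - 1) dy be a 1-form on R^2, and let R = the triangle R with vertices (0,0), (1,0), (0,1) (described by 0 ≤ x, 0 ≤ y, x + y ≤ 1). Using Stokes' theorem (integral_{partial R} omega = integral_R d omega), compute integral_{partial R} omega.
integral_(partial R) omega = 1/3

Stokes: integral_partial_R omega = integral_R d omega with d omega = (∂Q/∂x - ∂P/∂y) dx ∧ dy.
  ∂Q/∂x = 0
  ∂P/∂y = -2*y
  integrand = ∂Q/∂x - ∂P/∂y = 2*y.
Integrating over R: integral_0^1 integral_0^{1-x} (2*y) dy dx = 1/3.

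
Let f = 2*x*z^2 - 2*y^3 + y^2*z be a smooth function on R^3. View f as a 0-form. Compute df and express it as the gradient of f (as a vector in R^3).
df = (2*z^2) dx + (2*y*(-3*y + z)) dy + (4*x*z + y^2) dz; grad f = (2*z^2, 2*y*(-3*y + z), 4*x*z + y^2)

For a 0-form f, d f = (∂f/∂x) dx + (∂f/∂y) dy + (∂f/∂z) dz. The components of the vector representation are exactly the entries of grad f in Cartesian coordinates:
  ∂f/∂x = 2*z^2
  ∂f/∂y = 2*y*(-3*y + z)
  ∂f/∂z = 4*x*z + y^2.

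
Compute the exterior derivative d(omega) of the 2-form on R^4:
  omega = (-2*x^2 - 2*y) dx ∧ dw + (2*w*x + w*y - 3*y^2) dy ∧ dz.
d(omega) = (2) dx ∧ dy ∧ dw + (2*w) dx ∧ dy ∧ dz + (2*x + y) dy ∧ dz ∧ dw

For a 2-form omega = sum_{i<j} g_{ij} dx_i ∧ dx_j, the exterior derivative is
  d(omega) = sum_{i<j} d(g_{ij}) ∧ dx_i ∧ dx_j = sum_{i<j, k} (∂g_{ij}/∂x_k) dx_k ∧ dx_i ∧ dx_j.
Expand each term, using dx_k ∧ dx_i ∧ dx_j = sgn(permutation) dx_{(a)} ∧ dx_{(b)} ∧ dx_{(c)} with (a < b < c) sorted:
  d(-2*x^2 - 2*y) includes (∂/∂y)(-2*x^2 - 2*y) dy = (-2) dy, which multiplied by dx ∧ dw gives (2) dx ∧ dy ∧ dw
  d(2*w*x + w*y - 3*y^2) includes (∂/∂x)(2*w*x + w*y - 3*y^2) dx = (2*w) dx, which multiplied by dy ∧ dz gives (2*w) dx ∧ dy ∧ dz
  d(2*w*x + w*y - 3*y^2) includes (∂/∂w)(2*w*x + w*y - 3*y^2) dw = (2*x + y) dw, which multiplied by dy ∧ dz gives (2*x + y) dy ∧ dz ∧ dw
Collecting like 3-forms: d(omega) = (2) dx ∧ dy ∧ dw + (2*w) dx ∧ dy ∧ dz + (2*x + y) dy ∧ dz ∧ dw.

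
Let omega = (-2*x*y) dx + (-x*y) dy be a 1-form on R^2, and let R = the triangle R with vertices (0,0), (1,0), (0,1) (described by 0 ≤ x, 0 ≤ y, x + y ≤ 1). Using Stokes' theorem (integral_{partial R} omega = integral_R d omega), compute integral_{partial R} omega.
integral_(partial R) omega = 1/6

Stokes: integral_partial_R omega = integral_R d omega with d omega = (∂Q/∂x - ∂P/∂y) dx ∧ dy.
  ∂Q/∂x = -y
  ∂P/∂y = -2*x
  integrand = ∂Q/∂x - ∂P/∂y = 2*x - y.
Integrating over R: integral_0^1 integral_0^{1-x} (2*x - y) dy dx = 1/6.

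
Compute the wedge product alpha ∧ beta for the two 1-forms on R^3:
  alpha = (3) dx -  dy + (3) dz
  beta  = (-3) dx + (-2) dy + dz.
alpha ∧ beta = (-9) dx ∧ dy + (12) dx ∧ dz + (5) dy ∧ dz

Distribute the wedge, using dx_i ∧ dx_j = -dx_j ∧ dx_i and dx_i ∧ dx_i = 0. For each pair (i, j) with i < j, the coefficient of dx_i ∧ dx_j in alpha ∧ beta is (alpha_i * beta_j - alpha_j * beta_i). Collecting: alpha ∧ beta = (-9) dx ∧ dy + (12) dx ∧ dz + (5) dy ∧ dz.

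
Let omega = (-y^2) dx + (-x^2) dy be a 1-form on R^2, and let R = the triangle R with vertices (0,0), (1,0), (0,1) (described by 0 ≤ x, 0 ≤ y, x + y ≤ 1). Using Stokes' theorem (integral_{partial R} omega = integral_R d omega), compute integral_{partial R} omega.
integral_(partial R) omega = 0

Stokes: integral_partial_R omega = integral_R d omega with d omega = (∂Q/∂x - ∂P/∂y) dx ∧ dy.
  ∂Q/∂x = -2*x
  ∂P/∂y = -2*y
  integrand = ∂Q/∂x - ∂P/∂y = -2*x + 2*y.
Integrating over R: integral_0^1 integral_0^{1-x} (-2*x + 2*y) dy dx = 0.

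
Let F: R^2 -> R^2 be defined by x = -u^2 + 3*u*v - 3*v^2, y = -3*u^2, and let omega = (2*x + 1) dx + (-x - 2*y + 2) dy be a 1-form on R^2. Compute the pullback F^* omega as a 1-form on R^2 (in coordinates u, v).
F^* omega = (-38*u^3 + 12*u*v^2 - 14*u - 18*v^3 + 3*v) du + (-6*u^3 + 30*u^2*v - 54*u*v^2 + 3*u + 36*v^3 - 6*v) dv

Using F^*(f dg) = (f ∘ F) d(g ∘ F), substitute each coordinate x_i by F_i(u, v) in f_i, and replace dx_i by d F_i = (∂F_i/∂u) du + (∂F_i/∂v) dv.
  For the x component: f_1(F) = -2*u^2 + 6*u*v - 6*v^2 + 1; d F_1 = (-2*u + 3*v) du + (3*u - 6*v) dv
  For the y component: f_2(F) = 7*u^2 - 3*u*v + 3*v^2 + 2; d F_2 = (-6*u) du + (0) dv
Combining and collecting du, dv coefficients:
  coeff of du: -38*u^3 + 12*u*v^2 - 14*u - 18*v^3 + 3*v
  coeff of dv: -6*u^3 + 30*u^2*v - 54*u*v^2 + 3*u + 36*v^3 - 6*v
F^* omega = (-38*u^3 + 12*u*v^2 - 14*u - 18*v^3 + 3*v) du + (-6*u^3 + 30*u^2*v - 54*u*v^2 + 3*u + 36*v^3 - 6*v) dv.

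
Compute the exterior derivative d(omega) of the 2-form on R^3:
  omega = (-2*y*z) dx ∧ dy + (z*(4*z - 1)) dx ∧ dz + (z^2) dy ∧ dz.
d(omega) = (-2*y) dx ∧ dy ∧ dz

For a 2-form omega = sum_{i<j} g_{ij} dx_i ∧ dx_j, the exterior derivative is
  d(omega) = sum_{i<j} d(g_{ij}) ∧ dx_i ∧ dx_j = sum_{i<j, k} (∂g_{ij}/∂x_k) dx_k ∧ dx_i ∧ dx_j.
Expand each term, using dx_k ∧ dx_i ∧ dx_j = sgn(permutation) dx_{(a)} ∧ dx_{(b)} ∧ dx_{(c)} with (a < b < c) sorted:
  d(-2*y*z) includes (∂/∂z)(-2*y*z) dz = (-2*y) dz, which multiplied by dx ∧ dy gives (-2*y) dx ∧ dy ∧ dz
Collecting like 3-forms: d(omega) = (-2*y) dx ∧ dy ∧ dz.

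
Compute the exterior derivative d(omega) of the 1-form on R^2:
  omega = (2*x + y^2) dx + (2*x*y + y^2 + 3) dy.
d(omega) = 0

For a 1-form omega = sum_i f_i dx_i, the exterior derivative is
  d(omega) = sum_{i < j} (∂f_j/∂x_i - ∂f_i/∂x_j) dx_i ∧ dx_j.

Assembling: d(omega) = 0.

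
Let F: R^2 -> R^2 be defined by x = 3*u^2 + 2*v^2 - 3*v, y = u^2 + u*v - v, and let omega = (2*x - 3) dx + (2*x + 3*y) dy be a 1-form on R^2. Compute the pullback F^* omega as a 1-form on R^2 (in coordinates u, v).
F^* omega = (54*u^3 + 15*u^2*v + 35*u*v^2 - 54*u*v - 18*u + 4*v^3 - 9*v^2) du + (9*u^3 + 27*u^2*v - 27*u^2 + 4*u*v^2 - 12*u*v + 16*v^3 - 40*v^2 + 15*v + 9) dv

Using F^*(f dg) = (f ∘ F) d(g ∘ F), substitute each coordinate x_i by F_i(u, v) in f_i, and replace dx_i by d F_i = (∂F_i/∂u) du + (∂F_i/∂v) dv.
  For the x component: f_1(F) = 6*u^2 + 4*v^2 - 6*v - 3; d F_1 = (6*u) du + (4*v - 3) dv
  For the y component: f_2(F) = 9*u^2 + 3*u*v + 4*v^2 - 9*v; d F_2 = (2*u + v) du + (u - 1) dv
Combining and collecting du, dv coefficients:
  coeff of du: 54*u^3 + 15*u^2*v + 35*u*v^2 - 54*u*v - 18*u + 4*v^3 - 9*v^2
  coeff of dv: 9*u^3 + 27*u^2*v - 27*u^2 + 4*u*v^2 - 12*u*v + 16*v^3 - 40*v^2 + 15*v + 9
F^* omega = (54*u^3 + 15*u^2*v + 35*u*v^2 - 54*u*v - 18*u + 4*v^3 - 9*v^2) du + (9*u^3 + 27*u^2*v - 27*u^2 + 4*u*v^2 - 12*u*v + 16*v^3 - 40*v^2 + 15*v + 9) dv.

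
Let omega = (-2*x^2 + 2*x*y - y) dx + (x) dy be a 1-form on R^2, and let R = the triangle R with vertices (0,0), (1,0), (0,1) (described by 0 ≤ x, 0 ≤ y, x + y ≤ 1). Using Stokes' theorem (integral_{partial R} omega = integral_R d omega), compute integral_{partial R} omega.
integral_(partial R) omega = 2/3

Stokes: integral_partial_R omega = integral_R d omega with d omega = (∂Q/∂x - ∂P/∂y) dx ∧ dy.
  ∂Q/∂x = 1
  ∂P/∂y = 2*x - 1
  integrand = ∂Q/∂x - ∂P/∂y = 2 - 2*x.
Integrating over R: integral_0^1 integral_0^{1-x} (2 - 2*x) dy dx = 2/3.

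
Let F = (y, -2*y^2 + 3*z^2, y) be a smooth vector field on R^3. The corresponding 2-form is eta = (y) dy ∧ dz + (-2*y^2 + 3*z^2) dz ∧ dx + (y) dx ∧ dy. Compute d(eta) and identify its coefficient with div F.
d(eta) = (-4*y) dx ∧ dy ∧ dz; div F = -4*y

For a 2-form in R^3 of the form above, applying d gives a 3-form with coefficient ∂P/∂x + ∂Q/∂y + ∂R/∂z:
  ∂P/∂x = 0
  ∂Q/∂y = -4*y
  ∂R/∂z = 0
Sum = -4*y, which is exactly div F.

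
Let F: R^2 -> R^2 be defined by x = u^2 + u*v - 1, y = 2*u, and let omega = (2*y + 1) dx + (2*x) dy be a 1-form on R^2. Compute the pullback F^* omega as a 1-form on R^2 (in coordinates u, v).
F^* omega = (12*u^2 + 8*u*v + 2*u + v - 4) du + (u*(4*u + 1)) dv

Using F^*(f dg) = (f ∘ F) d(g ∘ F), substitute each coordinate x_i by F_i(u, v) in f_i, and replace dx_i by d F_i = (∂F_i/∂u) du + (∂F_i/∂v) dv.
  For the x component: f_1(F) = 4*u + 1; d F_1 = (2*u + v) du + (u) dv
  For the y component: f_2(F) = 2*u^2 + 2*u*v - 2; d F_2 = (2) du + (0) dv
Combining and collecting du, dv coefficients:
  coeff of du: 12*u^2 + 8*u*v + 2*u + v - 4
  coeff of dv: u*(4*u + 1)
F^* omega = (12*u^2 + 8*u*v + 2*u + v - 4) du + (u*(4*u + 1)) dv.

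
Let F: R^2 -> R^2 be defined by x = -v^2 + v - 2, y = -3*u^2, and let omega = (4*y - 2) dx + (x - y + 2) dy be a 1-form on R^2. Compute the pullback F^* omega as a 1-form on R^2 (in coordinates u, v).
F^* omega = (6*u*(-3*u^2 + v^2 - v)) du + (24*u^2*v - 12*u^2 + 4*v - 2) dv

Using F^*(f dg) = (f ∘ F) d(g ∘ F), substitute each coordinate x_i by F_i(u, v) in f_i, and replace dx_i by d F_i = (∂F_i/∂u) du + (∂F_i/∂v) dv.
  For the x component: f_1(F) = -12*u^2 - 2; d F_1 = (0) du + (1 - 2*v) dv
  For the y component: f_2(F) = 3*u^2 - v^2 + v; d F_2 = (-6*u) du + (0) dv
Combining and collecting du, dv coefficients:
  coeff of du: 6*u*(-3*u^2 + v^2 - v)
  coeff of dv: 24*u^2*v - 12*u^2 + 4*v - 2
F^* omega = (6*u*(-3*u^2 + v^2 - v)) du + (24*u^2*v - 12*u^2 + 4*v - 2) dv.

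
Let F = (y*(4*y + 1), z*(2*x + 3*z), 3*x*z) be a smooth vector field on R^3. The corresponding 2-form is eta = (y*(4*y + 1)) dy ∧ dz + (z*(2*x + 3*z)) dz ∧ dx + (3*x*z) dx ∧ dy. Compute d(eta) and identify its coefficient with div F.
d(eta) = (3*x) dx ∧ dy ∧ dz; div F = 3*x

For a 2-form in R^3 of the form above, applying d gives a 3-form with coefficient ∂P/∂x + ∂Q/∂y + ∂R/∂z:
  ∂P/∂x = 0
  ∂Q/∂y = 0
  ∂R/∂z = 3*x
Sum = 3*x, which is exactly div F.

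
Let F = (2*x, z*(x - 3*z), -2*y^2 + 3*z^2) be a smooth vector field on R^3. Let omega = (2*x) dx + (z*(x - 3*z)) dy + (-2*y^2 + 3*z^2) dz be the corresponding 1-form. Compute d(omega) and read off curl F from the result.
d(omega) = (-x - 4*y + 6*z) dy ∧ dz + (0) dz ∧ dx + (z) dx ∧ dy; curl F = (-x - 4*y + 6*z, 0, z)

d omega = sum_{i<j} (∂f_j/∂x_i - ∂f_i/∂x_j) dx_i ∧ dx_j. Under the identification (dy ∧ dz, dz ∧ dx, dx ∧ dy) ↔ (e_x, e_y, e_z), the coefficients are exactly the components of curl F. Compute:
  ∂R/∂y - ∂Q/∂z = (-4*y) - (x - 6*z) = -x - 4*y + 6*z
  ∂P/∂z - ∂R/∂x = (0) - (0) = 0
  ∂Q/∂x - ∂P/∂y = (z) - (0) = z.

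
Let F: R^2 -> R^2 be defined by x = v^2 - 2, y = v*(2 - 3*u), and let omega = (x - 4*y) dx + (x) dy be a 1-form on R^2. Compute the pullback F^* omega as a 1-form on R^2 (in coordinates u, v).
F^* omega = (3*v*(2 - v^2)) du + (21*u*v^2 + 6*u + 2*v^3 - 14*v^2 - 4*v - 4) dv

Using F^*(f dg) = (f ∘ F) d(g ∘ F), substitute each coordinate x_i by F_i(u, v) in f_i, and replace dx_i by d F_i = (∂F_i/∂u) du + (∂F_i/∂v) dv.
  For the x component: f_1(F) = 12*u*v + v^2 - 8*v - 2; d F_1 = (0) du + (2*v) dv
  For the y component: f_2(F) = v^2 - 2; d F_2 = (-3*v) du + (2 - 3*u) dv
Combining and collecting du, dv coefficients:
  coeff of du: 3*v*(2 - v^2)
  coeff of dv: 21*u*v^2 + 6*u + 2*v^3 - 14*v^2 - 4*v - 4
F^* omega = (3*v*(2 - v^2)) du + (21*u*v^2 + 6*u + 2*v^3 - 14*v^2 - 4*v - 4) dv.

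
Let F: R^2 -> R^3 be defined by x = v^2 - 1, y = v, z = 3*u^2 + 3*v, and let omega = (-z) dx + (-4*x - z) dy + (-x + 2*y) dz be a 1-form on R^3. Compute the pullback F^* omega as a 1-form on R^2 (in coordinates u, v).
F^* omega = (6*u*(-v^2 + 2*v + 1)) du + (-6*u^2*v - 3*u^2 - 13*v^2 + 3*v + 7) dv

Using F^*(f dg) = (f ∘ F) d(g ∘ F), substitute each coordinate x_i by F_i(u, v) in f_i, and replace dx_i by d F_i = (∂F_i/∂u) du + (∂F_i/∂v) dv.
  For the x component: f_1(F) = -3*u^2 - 3*v; d F_1 = (0) du + (2*v) dv
  For the y component: f_2(F) = -3*u^2 - 4*v^2 - 3*v + 4; d F_2 = (0) du + (1) dv
  For the z component: f_3(F) = -v^2 + 2*v + 1; d F_3 = (6*u) du + (3) dv
Combining and collecting du, dv coefficients:
  coeff of du: 6*u*(-v^2 + 2*v + 1)
  coeff of dv: -6*u^2*v - 3*u^2 - 13*v^2 + 3*v + 7
F^* omega = (6*u*(-v^2 + 2*v + 1)) du + (-6*u^2*v - 3*u^2 - 13*v^2 + 3*v + 7) dv.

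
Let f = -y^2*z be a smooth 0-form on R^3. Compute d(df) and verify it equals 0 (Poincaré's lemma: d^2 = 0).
d(df) = 0

Step 1: df = sum_i (∂f/∂x_i) dx_i = (0) dx + (-2*y*z) dy + (-y^2) dz.
Step 2: Apply d again. Using the 1-form formula, the coefficient of dx ∧ dy in d(df) is ∂^2 f/∂x ∂y - ∂^2 f/∂y ∂x = (0) - (0) = 0 (equality of mixed partials for smooth f).
Similarly for dx ∧ dz and dy ∧ dz — all coefficients vanish. So d(df) = 0.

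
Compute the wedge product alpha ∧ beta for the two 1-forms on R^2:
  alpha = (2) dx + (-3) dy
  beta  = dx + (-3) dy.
alpha ∧ beta = (-3) dx ∧ dy

Distribute the wedge, using dx_i ∧ dx_j = -dx_j ∧ dx_i and dx_i ∧ dx_i = 0. For each pair (i, j) with i < j, the coefficient of dx_i ∧ dx_j in alpha ∧ beta is (alpha_i * beta_j - alpha_j * beta_i). Collecting: alpha ∧ beta = (-3) dx ∧ dy.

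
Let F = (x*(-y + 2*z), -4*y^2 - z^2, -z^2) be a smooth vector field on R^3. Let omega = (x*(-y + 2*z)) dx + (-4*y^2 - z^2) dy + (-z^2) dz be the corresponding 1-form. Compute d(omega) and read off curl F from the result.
d(omega) = (2*z) dy ∧ dz + (2*x) dz ∧ dx + (x) dx ∧ dy; curl F = (2*z, 2*x, x)

d omega = sum_{i<j} (∂f_j/∂x_i - ∂f_i/∂x_j) dx_i ∧ dx_j. Under the identification (dy ∧ dz, dz ∧ dx, dx ∧ dy) ↔ (e_x, e_y, e_z), the coefficients are exactly the components of curl F. Compute:
  ∂R/∂y - ∂Q/∂z = (0) - (-2*z) = 2*z
  ∂P/∂z - ∂R/∂x = (2*x) - (0) = 2*x
  ∂Q/∂x - ∂P/∂y = (0) - (-x) = x.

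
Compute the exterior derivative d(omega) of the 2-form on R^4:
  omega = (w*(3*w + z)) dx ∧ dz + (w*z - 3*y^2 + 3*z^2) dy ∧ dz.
d(omega) = (6*w + z) dx ∧ dz ∧ dw + (z) dy ∧ dz ∧ dw

For a 2-form omega = sum_{i<j} g_{ij} dx_i ∧ dx_j, the exterior derivative is
  d(omega) = sum_{i<j} d(g_{ij}) ∧ dx_i ∧ dx_j = sum_{i<j, k} (∂g_{ij}/∂x_k) dx_k ∧ dx_i ∧ dx_j.
Expand each term, using dx_k ∧ dx_i ∧ dx_j = sgn(permutation) dx_{(a)} ∧ dx_{(b)} ∧ dx_{(c)} with (a < b < c) sorted:
  d(w*(3*w + z)) includes (∂/∂w)(w*(3*w + z)) dw = (6*w + z) dw, which multiplied by dx ∧ dz gives (6*w + z) dx ∧ dz ∧ dw
  d(w*z - 3*y^2 + 3*z^2) includes (∂/∂w)(w*z - 3*y^2 + 3*z^2) dw = (z) dw, which multiplied by dy ∧ dz gives (z) dy ∧ dz ∧ dw
Collecting like 3-forms: d(omega) = (6*w + z) dx ∧ dz ∧ dw + (z) dy ∧ dz ∧ dw.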